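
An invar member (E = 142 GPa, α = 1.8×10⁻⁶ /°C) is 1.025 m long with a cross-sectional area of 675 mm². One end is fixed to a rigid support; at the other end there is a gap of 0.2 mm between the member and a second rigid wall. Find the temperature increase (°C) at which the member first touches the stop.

ΔT ≈ 108 °C

The gap closes when αΔT L = 0.2 mm, since the member is still unstressed at that instant.
So ΔT = g/(αL) = 0.2/(1.8×10⁻⁶ × 1025) = 108.4 °C.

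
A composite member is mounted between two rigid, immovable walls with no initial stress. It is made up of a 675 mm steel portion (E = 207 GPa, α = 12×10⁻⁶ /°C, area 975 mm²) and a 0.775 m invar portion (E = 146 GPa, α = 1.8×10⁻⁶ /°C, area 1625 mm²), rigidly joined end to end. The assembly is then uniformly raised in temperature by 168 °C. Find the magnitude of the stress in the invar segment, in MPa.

With the walls removed the bar would change length by δ_free = Σ αᵢΔT Lᵢ = 12×10⁻⁶×168×675 + 1.8×10⁻⁶×168×775 = 1.595 mm.
Since the ends are fixed, an axial force P builds up, equal in every segment, with P · Σ Lᵢ/(AᵢEᵢ) = δ_free.
Σ Lᵢ/(AᵢEᵢ) = 675/(975×207×10³) + 775/(1625×146×10³) = 6.611×10⁻⁶ mm/N.
So P = 1.595 / 6.611×10⁻⁶ = 241.3 kN, compressive.
σ_{invar} = P / A = 241300 / 1625 = 148.5 MPa.

σ ≈ 148 MPa (compressive)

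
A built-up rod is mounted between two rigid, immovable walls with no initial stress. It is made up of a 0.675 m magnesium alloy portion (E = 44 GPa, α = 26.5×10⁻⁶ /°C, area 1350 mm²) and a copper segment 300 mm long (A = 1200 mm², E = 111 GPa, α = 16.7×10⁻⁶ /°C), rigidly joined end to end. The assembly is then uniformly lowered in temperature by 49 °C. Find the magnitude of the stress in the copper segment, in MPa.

σ ≈ 68.7 MPa (tensile)

If the supports were absent, the total length change would be Σ αᵢΔT Lᵢ = 26.5×10⁻⁶×49×675 + 16.7×10⁻⁶×49×300 = 1.122 mm.
The rigid supports impose zero overall length change; the single axial force P common to all segments must satisfy P Σ Lᵢ/(AᵢEᵢ) = δ_free.
Σ Lᵢ/(AᵢEᵢ) = 675/(1350×44×10³) + 300/(1200×111×10³) = 1.362×10⁻⁵ mm/N.
Hence P = δ_free / Σ(L/AE) = 1.122/1.362×10⁻⁵ = 82.4 kN (tensile).
σ_{copper} = P / A = 82400 / 1200 = 68.67 MPa.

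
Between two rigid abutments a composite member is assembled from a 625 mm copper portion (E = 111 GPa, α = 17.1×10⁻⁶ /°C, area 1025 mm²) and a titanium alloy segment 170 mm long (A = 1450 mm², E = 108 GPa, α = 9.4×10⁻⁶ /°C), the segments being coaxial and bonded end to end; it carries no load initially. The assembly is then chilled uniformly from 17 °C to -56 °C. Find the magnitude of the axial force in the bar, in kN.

P ≈ 136 kN (tensile)

Free thermal contraction of the whole bar: Σ αᵢΔT Lᵢ = 17.1×10⁻⁶×73×625 + 9.4×10⁻⁶×73×170 = 0.8968 mm.
The walls prevent any net length change, so an axial force P (same in every segment) develops. Compatibility: P · Σ Lᵢ/(AᵢEᵢ) = δ_free.
Σ Lᵢ/(AᵢEᵢ) = 625/(1025×111×10³) + 170/(1450×108×10³) = 6.579×10⁻⁶ mm/N.
P = 0.8968 / 6.579×10⁻⁶ = 136300 N = 136.3 kN, tensile.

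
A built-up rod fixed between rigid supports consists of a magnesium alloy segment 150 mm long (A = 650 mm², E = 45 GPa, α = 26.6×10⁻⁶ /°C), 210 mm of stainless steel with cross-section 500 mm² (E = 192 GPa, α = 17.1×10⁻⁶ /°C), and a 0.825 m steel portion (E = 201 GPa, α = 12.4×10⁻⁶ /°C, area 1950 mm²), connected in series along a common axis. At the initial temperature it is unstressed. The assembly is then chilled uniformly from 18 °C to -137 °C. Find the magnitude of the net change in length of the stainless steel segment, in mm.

Free thermal contraction of the whole bar: Σ αᵢΔT Lᵢ = 26.6×10⁻⁶×155×150 + 17.1×10⁻⁶×155×210 + 12.4×10⁻⁶×155×825 = 2.761 mm.
The rigid supports impose zero overall length change; the single axial force P common to all segments must satisfy P Σ Lᵢ/(AᵢEᵢ) = δ_free.
The series flexibility is Σ Lᵢ/(AᵢEᵢ) = 150/(650×45×10³) + 210/(500×192×10³) + 825/(1950×201×10³) = 9.421×10⁻⁶ mm/N.
P = 2.761 / 9.421×10⁻⁶ = 293100 N = 293.1 kN, tensile.
For the stainless steel segment, free thermal change = 17.1×10⁻⁶×155×210 = 0.5566 mm and elastic change from P = 293100×210/(500×192×10³) = 0.641 mm; these oppose, so the net change is 0.0844 mm (segment lengthens).

|ΔL| ≈ 0.0844 mm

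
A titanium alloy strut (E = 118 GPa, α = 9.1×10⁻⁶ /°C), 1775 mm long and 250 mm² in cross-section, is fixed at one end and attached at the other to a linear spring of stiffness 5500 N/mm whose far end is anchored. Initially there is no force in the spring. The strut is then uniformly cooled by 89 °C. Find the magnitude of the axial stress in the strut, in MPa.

The unrestrained thermal change is αΔT L = 9.1×10⁻⁶ × 89 × 1775 = 1.438 mm.
With a force P in the spring, the elastic change of the strut is PL/(AE) and that of the spring is P/k; compatibility requires their sum to equal δ_free.
So P = δ_free / [L/(AE) + 1/k] = 1.438 / [ 1775/(250×118×10³) + 1/(5500) ].
P = 1.438 / 0.000242 = 5941 N.
σ = P/A = 5941/250 = 23.76 MPa.

σ ≈ 23.8 MPa (tensile)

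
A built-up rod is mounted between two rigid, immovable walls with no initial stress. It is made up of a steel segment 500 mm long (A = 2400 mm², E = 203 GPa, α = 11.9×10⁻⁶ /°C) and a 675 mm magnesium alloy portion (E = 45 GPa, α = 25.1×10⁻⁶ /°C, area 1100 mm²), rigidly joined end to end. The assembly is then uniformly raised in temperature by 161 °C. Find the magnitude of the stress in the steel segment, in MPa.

If the supports were absent, the total length change would be Σ αᵢΔT Lᵢ = 11.9×10⁻⁶×161×500 + 25.1×10⁻⁶×161×675 = 3.686 mm.
The walls prevent any net length change, so an axial force P (same in every segment) develops. Compatibility: P · Σ Lᵢ/(AᵢEᵢ) = δ_free.
Σ Lᵢ/(AᵢEᵢ) = 500/(2400×203×10³) + 675/(1100×45×10³) = 1.466×10⁻⁵ mm/N.
So P = 3.686 / 1.466×10⁻⁵ = 251.4 kN, compressive.
σ_{steel} = P / A = 251400 / 2400 = 104.7 MPa.

σ ≈ 105 MPa (compressive)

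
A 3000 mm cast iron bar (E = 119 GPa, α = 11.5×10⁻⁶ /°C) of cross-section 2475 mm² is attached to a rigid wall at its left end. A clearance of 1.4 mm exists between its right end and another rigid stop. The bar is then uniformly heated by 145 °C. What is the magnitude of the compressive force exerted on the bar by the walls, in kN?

If the wall were absent the bar would grow by αΔT L = 11.5×10⁻⁶ × 145 × 3000 = 5.002 mm.
After closing the 1.4 mm clearance, 5.002 − 1.4 = 3.602 mm of expansion remains to be suppressed by the wall.
That suppressed elongation corresponds to σ = E·Δ/L = 119×10³ × 3.602/3000 = 142.9 MPa.
P = σA = 142.9 × 2475 = 353.7 kN.

P ≈ 354 kN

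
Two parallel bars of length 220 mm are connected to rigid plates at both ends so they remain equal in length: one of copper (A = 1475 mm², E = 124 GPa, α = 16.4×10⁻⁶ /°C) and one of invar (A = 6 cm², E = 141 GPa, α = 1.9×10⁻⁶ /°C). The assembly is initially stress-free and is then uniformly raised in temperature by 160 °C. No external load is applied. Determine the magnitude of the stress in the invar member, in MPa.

σ ≈ 224 MPa (tensile)

Equilibrium of a rigid end plate with no external load gives equal and opposite internal forces ±P in the two members. Since α_{copper} > α_{invar}, heating drives the copper into compression and the invar into tension.
Compatibility of the two members (thermal + elastic change equal): (α₁ − α₂)ΔT = P·[1/(A₁E₁) + 1/(A₂E₂)].
|α₁ − α₂|·ΔT = 14.5×10⁻⁶ × 160 = 0.00232.
1/(A₁E₁) + 1/(A₂E₂) = 1/(1475×124×10³) + 1/(600×141×10³) = 1.729×10⁻⁸ N⁻¹.
So P = 0.00232 / 1.729×10⁻⁸ = 134.2 kN.
σ_{invar} = P/A₂ = 134200/600 = 223.7 MPa, tensile.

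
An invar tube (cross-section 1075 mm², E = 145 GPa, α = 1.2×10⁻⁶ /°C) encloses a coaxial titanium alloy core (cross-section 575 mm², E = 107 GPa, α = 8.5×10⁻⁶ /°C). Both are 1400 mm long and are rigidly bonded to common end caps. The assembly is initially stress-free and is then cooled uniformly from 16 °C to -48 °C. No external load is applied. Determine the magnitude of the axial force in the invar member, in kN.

Both members must finish at the same length. With the larger α, the titanium alloy tends to over-contract; the plates restrain it, putting the titanium alloy in tension and the invar in compression. With no external load the two internal forces are equal and opposite, magnitude P.
Compatibility of the two members (thermal + elastic change equal): (α₁ − α₂)ΔT = P·[1/(A₁E₁) + 1/(A₂E₂)].
|α₁ − α₂|·ΔT = 7.3×10⁻⁶ × 64 = 0.0004672.
1/(A₁E₁) + 1/(A₂E₂) = 1/(1075×145×10³) + 1/(575×107×10³) = 2.267×10⁻⁸ N⁻¹.
So P = 0.0004672 / 2.267×10⁻⁸ = 20.61 kN.

P ≈ 20.6 kN (compressive in the invar)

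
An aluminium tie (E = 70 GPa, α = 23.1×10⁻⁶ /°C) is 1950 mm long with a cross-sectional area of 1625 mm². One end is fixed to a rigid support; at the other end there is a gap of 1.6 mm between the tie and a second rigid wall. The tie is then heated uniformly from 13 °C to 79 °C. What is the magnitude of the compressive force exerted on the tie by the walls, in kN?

P ≈ 80.1 kN

If the wall were absent the tie would grow by αΔT L = 23.1×10⁻⁶ × 66 × 1950 = 2.973 mm.
This exceeds the 1.6 mm gap, so the wall pushes back. The portion of expansion that must be recovered elastically is δ_free − gap = 2.973 − 1.6 = 1.373 mm.
So σ = E(δ_free − g)/L = 70×10³ × 1.373/1950 = 49.29 MPa.
Force on the wall = σA = 49.29 × 1625 mm² = 80.09 kN.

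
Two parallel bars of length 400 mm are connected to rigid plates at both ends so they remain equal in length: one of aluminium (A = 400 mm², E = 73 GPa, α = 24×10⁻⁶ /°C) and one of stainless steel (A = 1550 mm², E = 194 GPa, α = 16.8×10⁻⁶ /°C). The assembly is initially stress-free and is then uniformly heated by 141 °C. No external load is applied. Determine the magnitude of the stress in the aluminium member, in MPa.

σ ≈ 67.6 MPa (compressive)

Equilibrium of a rigid end plate with no external load gives equal and opposite internal forces ±P in the two members. Since α_{aluminium} > α_{stainless steel}, heating drives the aluminium into compression and the stainless steel into tension.
Compatibility of the two members (thermal + elastic change equal): (α₁ − α₂)ΔT = P·[1/(A₁E₁) + 1/(A₂E₂)].
|α₁ − α₂|·ΔT = 7.2×10⁻⁶ × 141 = 0.001015.
1/(A₁E₁) + 1/(A₂E₂) = 1/(400×73×10³) + 1/(1550×194×10³) = 3.757×10⁻⁸ N⁻¹.
P = 0.001015 / 3.757×10⁻⁸ = 27020 N = 27.02 kN.
σ_{aluminium} = P/A₁ = 27020/400 = 67.55 MPa, compressive.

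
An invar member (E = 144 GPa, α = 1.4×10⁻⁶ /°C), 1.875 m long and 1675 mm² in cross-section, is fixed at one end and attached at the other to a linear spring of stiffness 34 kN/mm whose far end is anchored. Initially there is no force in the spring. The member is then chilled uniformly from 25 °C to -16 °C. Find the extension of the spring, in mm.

Free thermal contraction: δ_free = αΔT L = 1.4×10⁻⁶ × 41 × 1875 = 0.1076 mm.
With a force P in the spring, the elastic change of the member is PL/(AE) and that of the spring is P/k; compatibility requires their sum to equal δ_free.
So P = δ_free / [L/(AE) + 1/k] = 0.1076 / [ 1875/(1675×144×10³) + 1/(34×10³) ].
P = 0.1076 / 3.719×10⁻⁵ = 2894 N.
Spring extension = P/k = 2894/(34×10³) = 0.08513 mm.

δ ≈ 0.0851 mm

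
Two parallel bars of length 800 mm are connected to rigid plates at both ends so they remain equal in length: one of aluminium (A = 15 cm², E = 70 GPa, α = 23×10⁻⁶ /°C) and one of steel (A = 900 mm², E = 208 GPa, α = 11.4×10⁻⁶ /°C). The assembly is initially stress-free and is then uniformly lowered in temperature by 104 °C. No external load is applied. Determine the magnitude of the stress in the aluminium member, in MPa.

Equilibrium of a rigid end plate with no external load gives equal and opposite internal forces ±P in the two members. Since α_{aluminium} > α_{steel}, cooling drives the aluminium into tension and the steel into compression.
Compatibility of the two members (thermal + elastic change equal): (α₁ − α₂)ΔT = P·[1/(A₁E₁) + 1/(A₂E₂)].
|α₁ − α₂|·ΔT = 11.6×10⁻⁶ × 104 = 0.001206.
1/(A₁E₁) + 1/(A₂E₂) = 1/(1500×70×10³) + 1/(900×208×10³) = 1.487×10⁻⁸ N⁻¹.
P = 0.001206 / 1.487×10⁻⁸ = 81150 N = 81.15 kN.
σ_{aluminium} = P/A₁ = 81150/1500 = 54.1 MPa, tensile.

σ ≈ 54.1 MPa (tensile)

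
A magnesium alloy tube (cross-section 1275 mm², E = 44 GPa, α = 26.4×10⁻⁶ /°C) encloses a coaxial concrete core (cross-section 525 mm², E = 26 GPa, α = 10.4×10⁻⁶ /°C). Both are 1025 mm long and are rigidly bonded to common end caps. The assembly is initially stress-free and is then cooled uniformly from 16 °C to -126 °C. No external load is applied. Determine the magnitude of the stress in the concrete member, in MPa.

The magnesium alloy has the larger α, so on cooling it would change length more than the concrete if both were free. The rigid plates force a common final length, so the magnesium alloy is put into tension and the concrete into compression, with equal and opposite forces P (no external load).
Setting the final lengths equal and cancelling L: (α₁ − α₂)ΔT = P/(A₁E₁) + P/(A₂E₂).
|α₁ − α₂|·ΔT = 16×10⁻⁶ × 142 = 0.002272.
1/(A₁E₁) + 1/(A₂E₂) = 1/(1275×44×10³) + 1/(525×26×10³) = 9.109×10⁻⁸ N⁻¹.
P = 0.002272 / 9.109×10⁻⁸ = 24940 N = 24.94 kN.
σ_{concrete} = P/A₂ = 24940/525 = 47.51 MPa, compressive.

σ ≈ 47.5 MPa (compressive)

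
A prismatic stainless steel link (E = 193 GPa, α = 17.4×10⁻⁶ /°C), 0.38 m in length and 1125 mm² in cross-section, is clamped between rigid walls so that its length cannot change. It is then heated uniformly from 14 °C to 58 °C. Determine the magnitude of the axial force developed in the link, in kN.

With zero net strain, σ = E·αΔT = 193 GPa × 17.4×10⁻⁶ × 44 = 147.8 MPa.
Then P = σA = 147.8 × 1125 mm² = 166.2 kN, compressive.

P ≈ 166 kN (compressive)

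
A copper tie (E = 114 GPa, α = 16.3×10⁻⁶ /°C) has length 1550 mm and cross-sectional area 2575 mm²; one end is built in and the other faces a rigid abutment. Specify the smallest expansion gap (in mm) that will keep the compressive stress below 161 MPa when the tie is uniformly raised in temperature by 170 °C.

g ≈ 2.11 mm

With no wall the tie would lengthen by αΔT L = 16.3×10⁻⁶ × 170 × 1550 = 4.295 mm.
At the allowable stress the elastic shortening the wall may impose is σL/E = 161 × 1550 / (114×10³) = 2.189 mm.
The gap must absorb the remainder: g_min = 4.295 − 2.189 = 2.106 mm.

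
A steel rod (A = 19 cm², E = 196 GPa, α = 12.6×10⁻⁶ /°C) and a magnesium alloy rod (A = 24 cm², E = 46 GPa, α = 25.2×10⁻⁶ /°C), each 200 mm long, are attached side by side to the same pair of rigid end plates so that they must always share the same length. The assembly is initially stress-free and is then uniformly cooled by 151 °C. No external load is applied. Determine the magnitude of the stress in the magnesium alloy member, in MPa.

The magnesium alloy has the larger α, so on cooling it would change length more than the steel if both were free. The rigid plates force a common final length, so the magnesium alloy is put into tension and the steel into compression, with equal and opposite forces P (no external load).
Compatibility of the two members (thermal + elastic change equal): (α₁ − α₂)ΔT = P·[1/(A₁E₁) + 1/(A₂E₂)].
|α₁ − α₂|·ΔT = 12.6×10⁻⁶ × 151 = 0.001903.
1/(A₁E₁) + 1/(A₂E₂) = 1/(1900×196×10³) + 1/(2400×46×10³) = 1.174×10⁻⁸ N⁻¹.
So P = 0.001903 / 1.174×10⁻⁸ = 162 kN.
σ_{magnesium alloy} = P/A₂ = 162000/2400 = 67.51 MPa, tensile.

σ ≈ 67.5 MPa (tensile)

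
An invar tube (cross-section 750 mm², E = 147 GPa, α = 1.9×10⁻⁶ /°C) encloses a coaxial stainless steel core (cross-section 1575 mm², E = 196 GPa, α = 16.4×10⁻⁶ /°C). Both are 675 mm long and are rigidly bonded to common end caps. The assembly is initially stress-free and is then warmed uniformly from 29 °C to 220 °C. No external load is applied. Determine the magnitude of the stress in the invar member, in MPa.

σ ≈ 300 MPa (tensile)

Both members must finish at the same length. With the larger α, the stainless steel tends to over-expand; the plates restrain it, putting the stainless steel in compression and the invar in tension. With no external load the two internal forces are equal and opposite, magnitude P.
Equating the net (thermal + elastic) strains gives |α₁ − α₂|·ΔT = P·[1/(A₁E₁) + 1/(A₂E₂)].
|α₁ − α₂|·ΔT = 14.5×10⁻⁶ × 191 = 0.002769.
1/(A₁E₁) + 1/(A₂E₂) = 1/(750×147×10³) + 1/(1575×196×10³) = 1.231×10⁻⁸ N⁻¹.
P = 0.002769 / 1.231×10⁻⁸ = 225000 N = 225 kN.
σ_{invar} = P/A₁ = 225000/750 = 300 MPa, tensile.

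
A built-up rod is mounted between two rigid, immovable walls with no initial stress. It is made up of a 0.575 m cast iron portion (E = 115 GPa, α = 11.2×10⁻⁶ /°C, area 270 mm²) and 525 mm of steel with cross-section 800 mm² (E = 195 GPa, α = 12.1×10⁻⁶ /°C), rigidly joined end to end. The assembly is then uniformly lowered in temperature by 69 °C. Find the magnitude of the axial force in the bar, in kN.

Free thermal contraction of the whole bar: Σ αᵢΔT Lᵢ = 11.2×10⁻⁶×69×575 + 12.1×10⁻⁶×69×525 = 0.8827 mm.
The rigid supports impose zero overall length change; the single axial force P common to all segments must satisfy P Σ Lᵢ/(AᵢEᵢ) = δ_free.
The series flexibility is Σ Lᵢ/(AᵢEᵢ) = 575/(270×115×10³) + 525/(800×195×10³) = 2.188×10⁻⁵ mm/N.
Hence P = δ_free / Σ(L/AE) = 0.8827/2.188×10⁻⁵ = 40.33 kN (tensile).

P ≈ 40.3 kN (tensile)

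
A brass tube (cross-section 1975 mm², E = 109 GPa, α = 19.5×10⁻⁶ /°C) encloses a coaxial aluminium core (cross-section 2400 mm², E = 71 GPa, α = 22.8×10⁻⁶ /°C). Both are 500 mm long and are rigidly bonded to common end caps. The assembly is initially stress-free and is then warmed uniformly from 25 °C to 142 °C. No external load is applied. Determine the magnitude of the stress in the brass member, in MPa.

σ ≈ 18.6 MPa (tensile)

Both members must finish at the same length. With the larger α, the aluminium tends to over-expand; the plates restrain it, putting the aluminium in compression and the brass in tension. With no external load the two internal forces are equal and opposite, magnitude P.
Setting the final lengths equal and cancelling L: (α₁ − α₂)ΔT = P/(A₁E₁) + P/(A₂E₂).
|α₁ − α₂|·ΔT = 3.3×10⁻⁶ × 117 = 0.0003861.
1/(A₁E₁) + 1/(A₂E₂) = 1/(1975×109×10³) + 1/(2400×71×10³) = 1.051×10⁻⁸ N⁻¹.
P = 0.0003861 / 1.051×10⁻⁸ = 36720 N = 36.72 kN.
σ_{brass} = P/A₁ = 36720/1975 = 18.59 MPa, tensile.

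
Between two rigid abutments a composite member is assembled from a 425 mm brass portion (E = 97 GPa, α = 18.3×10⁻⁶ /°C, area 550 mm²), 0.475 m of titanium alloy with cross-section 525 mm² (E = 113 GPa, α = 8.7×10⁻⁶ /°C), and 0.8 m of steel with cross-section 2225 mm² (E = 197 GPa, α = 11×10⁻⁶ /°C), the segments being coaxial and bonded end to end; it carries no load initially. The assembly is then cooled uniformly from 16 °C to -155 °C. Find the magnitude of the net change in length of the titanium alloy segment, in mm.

If the supports were absent, the total length change would be Σ αᵢΔT Lᵢ = 18.3×10⁻⁶×171×425 + 8.7×10⁻⁶×171×475 + 11×10⁻⁶×171×800 = 3.541 mm.
The walls prevent any net length change, so an axial force P (same in every segment) develops. Compatibility: P · Σ Lᵢ/(AᵢEᵢ) = δ_free.
The series flexibility is Σ Lᵢ/(AᵢEᵢ) = 425/(550×97×10³) + 475/(525×113×10³) + 800/(2225×197×10³) = 1.78×10⁻⁵ mm/N.
So P = 3.541 / 1.78×10⁻⁵ = 199 kN, tensile.
For the titanium alloy segment, free thermal change = 8.7×10⁻⁶×171×475 = 0.7067 mm and elastic change from P = 199000×475/(525×113×10³) = 1.593 mm; these oppose, so the net change is 0.886 mm (segment lengthens).

|ΔL| ≈ 0.886 mm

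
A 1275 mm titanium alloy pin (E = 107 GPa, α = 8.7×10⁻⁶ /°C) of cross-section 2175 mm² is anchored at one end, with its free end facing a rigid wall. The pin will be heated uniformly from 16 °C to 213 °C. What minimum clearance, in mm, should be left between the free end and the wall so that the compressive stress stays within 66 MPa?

g ≈ 1.4 mm

With no wall the pin would lengthen by αΔT L = 8.7×10⁻⁶ × 197 × 1275 = 2.185 mm.
At the allowable stress the elastic shortening the wall may impose is σL/E = 66 × 1275 / (107×10³) = 0.7864 mm.
The gap must absorb the remainder: g_min = 2.185 − 0.7864 = 1.399 mm.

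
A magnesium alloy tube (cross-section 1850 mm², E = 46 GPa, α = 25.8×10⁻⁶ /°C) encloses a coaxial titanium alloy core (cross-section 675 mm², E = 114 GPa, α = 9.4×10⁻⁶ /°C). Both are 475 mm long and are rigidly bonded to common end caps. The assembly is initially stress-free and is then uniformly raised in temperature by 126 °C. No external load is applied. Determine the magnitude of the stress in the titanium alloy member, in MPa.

σ ≈ 124 MPa (tensile)

Equilibrium of a rigid end plate with no external load gives equal and opposite internal forces ±P in the two members. Since α_{magnesium alloy} > α_{titanium alloy}, heating drives the magnesium alloy into compression and the titanium alloy into tension.
Equating the net (thermal + elastic) strains gives |α₁ − α₂|·ΔT = P·[1/(A₁E₁) + 1/(A₂E₂)].
|α₁ − α₂|·ΔT = 16.4×10⁻⁶ × 126 = 0.002066.
1/(A₁E₁) + 1/(A₂E₂) = 1/(1850×46×10³) + 1/(675×114×10³) = 2.475×10⁻⁸ N⁻¹.
P = 0.002066 / 2.475×10⁻⁸ = 83500 N = 83.5 kN.
σ_{titanium alloy} = P/A₂ = 83500/675 = 123.7 MPa, tensile.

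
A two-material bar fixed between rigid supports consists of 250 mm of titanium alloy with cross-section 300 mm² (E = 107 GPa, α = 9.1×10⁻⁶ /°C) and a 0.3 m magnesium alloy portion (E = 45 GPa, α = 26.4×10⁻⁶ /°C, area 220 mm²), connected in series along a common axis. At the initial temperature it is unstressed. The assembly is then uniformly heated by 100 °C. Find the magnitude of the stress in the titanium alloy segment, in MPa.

If the supports were absent, the total length change would be Σ αᵢΔT Lᵢ = 9.1×10⁻⁶×100×250 + 26.4×10⁻⁶×100×300 = 1.02 mm.
Since the ends are fixed, an axial force P builds up, equal in every segment, with P · Σ Lᵢ/(AᵢEᵢ) = δ_free.
Σ Lᵢ/(AᵢEᵢ) = 250/(300×107×10³) + 300/(220×45×10³) = 3.809×10⁻⁵ mm/N.
P = 1.02 / 3.809×10⁻⁵ = 26760 N = 26.76 kN, compressive.
σ_{titanium alloy} = P / A = 26760 / 300 = 89.22 MPa.

σ ≈ 89.2 MPa (compressive)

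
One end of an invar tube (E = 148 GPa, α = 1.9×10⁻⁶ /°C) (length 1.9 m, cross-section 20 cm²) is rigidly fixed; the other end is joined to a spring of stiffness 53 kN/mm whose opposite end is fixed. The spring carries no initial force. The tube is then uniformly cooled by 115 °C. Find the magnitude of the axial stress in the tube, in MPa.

σ ≈ 8.21 MPa (tensile)

The unrestrained thermal change is αΔT L = 1.9×10⁻⁶ × 115 × 1900 = 0.4151 mm.
With a force P in the spring, the elastic change of the tube is PL/(AE) and that of the spring is P/k; compatibility requires their sum to equal δ_free.
P [ L/(AE) + 1/k ] = δ_free → P [ 1900/(2000×148×10³) + 1/(53×10³) ] = 0.4151.
P = 0.4151 / 2.529×10⁻⁵ = 16420 N.
σ = P/A = 16420/2000 = 8.209 MPa.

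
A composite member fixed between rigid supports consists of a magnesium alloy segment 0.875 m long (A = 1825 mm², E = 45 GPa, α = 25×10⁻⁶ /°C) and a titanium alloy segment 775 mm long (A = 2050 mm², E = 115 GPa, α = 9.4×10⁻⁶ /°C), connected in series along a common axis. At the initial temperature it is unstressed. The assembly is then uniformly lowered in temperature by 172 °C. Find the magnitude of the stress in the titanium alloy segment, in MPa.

σ ≈ 175 MPa (tensile)

With the walls removed the bar would change length by δ_free = Σ αᵢΔT Lᵢ = 25×10⁻⁶×172×875 + 9.4×10⁻⁶×172×775 = 5.016 mm.
The rigid supports impose zero overall length change; the single axial force P common to all segments must satisfy P Σ Lᵢ/(AᵢEᵢ) = δ_free.
The series flexibility is Σ Lᵢ/(AᵢEᵢ) = 875/(1825×45×10³) + 775/(2050×115×10³) = 1.394×10⁻⁵ mm/N.
P = 5.016 / 1.394×10⁻⁵ = 359700 N = 359.7 kN, tensile.
σ_{titanium alloy} = P / A = 359700 / 2050 = 175.5 MPa.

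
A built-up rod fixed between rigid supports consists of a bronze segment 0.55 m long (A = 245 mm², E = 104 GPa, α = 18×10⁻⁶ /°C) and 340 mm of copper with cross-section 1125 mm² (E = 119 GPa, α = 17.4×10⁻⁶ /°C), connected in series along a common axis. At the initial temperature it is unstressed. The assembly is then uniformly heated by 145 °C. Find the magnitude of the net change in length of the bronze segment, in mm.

|ΔL| ≈ 0.616 mm

If the supports were absent, the total length change would be Σ αᵢΔT Lᵢ = 18×10⁻⁶×145×550 + 17.4×10⁻⁶×145×340 = 2.293 mm.
The rigid supports impose zero overall length change; the single axial force P common to all segments must satisfy P Σ Lᵢ/(AᵢEᵢ) = δ_free.
The series flexibility is Σ Lᵢ/(AᵢEᵢ) = 550/(245×104×10³) + 340/(1125×119×10³) = 2.413×10⁻⁵ mm/N.
So P = 2.293 / 2.413×10⁻⁵ = 95.06 kN, compressive.
For the bronze segment, free thermal change = 18×10⁻⁶×145×550 = 1.435 mm and elastic change from P = 95060×550/(245×104×10³) = 2.052 mm; these oppose, so the net change is 0.616 mm (segment shortens).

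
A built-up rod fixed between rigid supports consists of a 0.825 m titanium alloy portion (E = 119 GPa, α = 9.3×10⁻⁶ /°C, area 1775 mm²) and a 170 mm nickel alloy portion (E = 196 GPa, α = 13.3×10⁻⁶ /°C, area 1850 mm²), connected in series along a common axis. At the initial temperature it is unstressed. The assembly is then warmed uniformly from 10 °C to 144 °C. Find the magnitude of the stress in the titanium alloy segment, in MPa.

If the supports were absent, the total length change would be Σ αᵢΔT Lᵢ = 9.3×10⁻⁶×134×825 + 13.3×10⁻⁶×134×170 = 1.331 mm.
The rigid supports impose zero overall length change; the single axial force P common to all segments must satisfy P Σ Lᵢ/(AᵢEᵢ) = δ_free.
Σ Lᵢ/(AᵢEᵢ) = 825/(1775×119×10³) + 170/(1850×196×10³) = 4.375×10⁻⁶ mm/N.
P = 1.331 / 4.375×10⁻⁶ = 304300 N = 304.3 kN, compressive.
σ_{titanium alloy} = P / A = 304300 / 1775 = 171.4 MPa.

σ ≈ 171 MPa (compressive)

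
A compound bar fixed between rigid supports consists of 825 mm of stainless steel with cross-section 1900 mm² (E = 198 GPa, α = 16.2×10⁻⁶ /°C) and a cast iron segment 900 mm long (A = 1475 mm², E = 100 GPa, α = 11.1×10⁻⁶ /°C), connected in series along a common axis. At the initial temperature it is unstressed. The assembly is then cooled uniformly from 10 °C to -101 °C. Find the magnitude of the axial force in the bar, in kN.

P ≈ 313 kN (tensile)

Free thermal contraction of the whole bar: Σ αᵢΔT Lᵢ = 16.2×10⁻⁶×111×825 + 11.1×10⁻⁶×111×900 = 2.592 mm.
The rigid supports impose zero overall length change; the single axial force P common to all segments must satisfy P Σ Lᵢ/(AᵢEᵢ) = δ_free.
The series flexibility is Σ Lᵢ/(AᵢEᵢ) = 825/(1900×198×10³) + 900/(1475×100×10³) = 8.295×10⁻⁶ mm/N.
Hence P = δ_free / Σ(L/AE) = 2.592/8.295×10⁻⁶ = 312.5 kN (tensile).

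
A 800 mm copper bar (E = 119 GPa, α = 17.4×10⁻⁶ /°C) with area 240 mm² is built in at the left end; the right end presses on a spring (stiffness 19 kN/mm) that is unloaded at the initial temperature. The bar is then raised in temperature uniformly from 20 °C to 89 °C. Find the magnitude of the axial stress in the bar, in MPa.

If the spring were absent the bar would lengthen by αΔT L = 17.4×10⁻⁶ × 69 × 800 = 0.9605 mm.
Let P be the compressive force at the spring. The bar shortens elastically by PL/(AE) and the spring compresses by P/k; together these equal δ_free.
P [ L/(AE) + 1/k ] = δ_free → P [ 800/(240×119×10³) + 1/(19×10³) ] = 0.9605.
P = 0.9605 / 8.064×10⁻⁵ = 11910 N.
σ = P/A = 11910/240 = 49.63 MPa.

σ ≈ 49.6 MPa (compressive)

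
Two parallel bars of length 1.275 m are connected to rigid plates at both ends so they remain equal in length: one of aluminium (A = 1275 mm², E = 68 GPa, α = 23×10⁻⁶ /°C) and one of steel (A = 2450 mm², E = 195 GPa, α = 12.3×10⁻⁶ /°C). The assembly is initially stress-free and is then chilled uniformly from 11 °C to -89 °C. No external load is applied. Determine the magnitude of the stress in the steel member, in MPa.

σ ≈ 32 MPa (compressive)

The aluminium has the larger α, so on cooling it would change length more than the steel if both were free. The rigid plates force a common final length, so the aluminium is put into tension and the steel into compression, with equal and opposite forces P (no external load).
Equating the net (thermal + elastic) strains gives |α₁ − α₂|·ΔT = P·[1/(A₁E₁) + 1/(A₂E₂)].
|α₁ − α₂|·ΔT = 10.7×10⁻⁶ × 100 = 0.00107.
1/(A₁E₁) + 1/(A₂E₂) = 1/(1275×68×10³) + 1/(2450×195×10³) = 1.363×10⁻⁸ N⁻¹.
P = 0.00107 / 1.363×10⁻⁸ = 78520 N = 78.52 kN.
σ_{steel} = P/A₂ = 78520/2450 = 32.05 MPa, compressive.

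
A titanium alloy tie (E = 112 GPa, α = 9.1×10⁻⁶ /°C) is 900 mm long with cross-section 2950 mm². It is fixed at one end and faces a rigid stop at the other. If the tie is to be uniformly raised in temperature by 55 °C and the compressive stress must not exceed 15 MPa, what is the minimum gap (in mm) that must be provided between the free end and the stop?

With no wall the tie would lengthen by αΔT L = 9.1×10⁻⁶ × 55 × 900 = 0.4504 mm.
At the allowable stress the elastic shortening the wall may impose is σL/E = 15 × 900 / (112×10³) = 0.1205 mm.
So the gap has to take up the difference, g_min = δ_free − σL/E = 0.4504 − 0.1205 = 0.3299 mm.

g ≈ 0.33 mm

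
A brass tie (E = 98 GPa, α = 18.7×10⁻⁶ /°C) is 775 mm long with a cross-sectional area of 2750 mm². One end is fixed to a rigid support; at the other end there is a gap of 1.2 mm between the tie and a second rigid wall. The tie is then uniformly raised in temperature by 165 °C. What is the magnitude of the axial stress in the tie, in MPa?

Free thermal elongation = αΔT L = 18.7×10⁻⁶ × 165 × 775 = 2.391 mm.
This exceeds the 1.2 mm gap, so the wall pushes back. The portion of expansion that must be recovered elastically is δ_free − gap = 2.391 − 1.2 = 1.191 mm.
So σ = E(δ_free − g)/L = 98×10³ × 1.191/775 = 150.6 MPa.

σ ≈ 151 MPa (compressive)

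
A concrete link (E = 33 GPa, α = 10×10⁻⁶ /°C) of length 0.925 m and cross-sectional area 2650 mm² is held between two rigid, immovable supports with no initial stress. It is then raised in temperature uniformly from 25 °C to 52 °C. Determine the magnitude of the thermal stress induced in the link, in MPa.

σ ≈ 8.91 MPa (compressive)

With length fixed, the mechanical strain must cancel the thermal strain αΔT = 10×10⁻⁶ × 27 = 270×10⁻⁶.
The stress required to suppress this strain is σ = Eε = 33×10³ × 270×10⁻⁶ = 8.91 MPa, compressive since the link is trying to expand.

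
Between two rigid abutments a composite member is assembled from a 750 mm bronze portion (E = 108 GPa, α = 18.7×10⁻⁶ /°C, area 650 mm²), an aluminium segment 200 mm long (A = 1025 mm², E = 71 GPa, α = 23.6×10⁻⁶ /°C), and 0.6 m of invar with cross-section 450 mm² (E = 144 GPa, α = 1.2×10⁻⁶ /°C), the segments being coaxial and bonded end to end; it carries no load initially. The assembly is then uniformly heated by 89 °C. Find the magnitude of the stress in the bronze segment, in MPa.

σ ≈ 117 MPa (compressive)

With the walls removed the bar would change length by δ_free = Σ αᵢΔT Lᵢ = 18.7×10⁻⁶×89×750 + 23.6×10⁻⁶×89×200 + 1.2×10⁻⁶×89×600 = 1.732 mm.
The rigid supports impose zero overall length change; the single axial force P common to all segments must satisfy P Σ Lᵢ/(AᵢEᵢ) = δ_free.
The series flexibility is Σ Lᵢ/(AᵢEᵢ) = 750/(650×108×10³) + 200/(1025×71×10³) + 600/(450×144×10³) = 2.269×10⁻⁵ mm/N.
P = 1.732 / 2.269×10⁻⁵ = 76350 N = 76.35 kN, compressive.
σ_{bronze} = P / A = 76350 / 650 = 117.5 MPa.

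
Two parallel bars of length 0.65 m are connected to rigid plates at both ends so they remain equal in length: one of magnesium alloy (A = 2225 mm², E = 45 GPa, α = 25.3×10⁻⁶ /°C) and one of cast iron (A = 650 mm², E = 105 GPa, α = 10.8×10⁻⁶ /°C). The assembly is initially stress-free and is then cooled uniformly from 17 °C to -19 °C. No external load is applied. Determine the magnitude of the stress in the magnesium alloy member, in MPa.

The magnesium alloy has the larger α, so on cooling it would change length more than the cast iron if both were free. The rigid plates force a common final length, so the magnesium alloy is put into tension and the cast iron into compression, with equal and opposite forces P (no external load).
Compatibility of the two members (thermal + elastic change equal): (α₁ − α₂)ΔT = P·[1/(A₁E₁) + 1/(A₂E₂)].
|α₁ − α₂|·ΔT = 14.5×10⁻⁶ × 36 = 0.000522.
1/(A₁E₁) + 1/(A₂E₂) = 1/(2225×45×10³) + 1/(650×105×10³) = 2.464×10⁻⁸ N⁻¹.
P = 0.000522 / 2.464×10⁻⁸ = 21190 N = 21.19 kN.
σ_{magnesium alloy} = P/A₁ = 21190/2225 = 9.522 MPa, tensile.

σ ≈ 9.52 MPa (tensile)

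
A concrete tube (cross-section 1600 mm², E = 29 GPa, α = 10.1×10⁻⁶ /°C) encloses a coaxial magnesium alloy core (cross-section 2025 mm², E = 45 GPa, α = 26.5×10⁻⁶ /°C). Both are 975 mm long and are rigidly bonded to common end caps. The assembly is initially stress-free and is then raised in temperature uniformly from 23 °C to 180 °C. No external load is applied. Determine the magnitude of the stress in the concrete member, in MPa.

Both members must finish at the same length. With the larger α, the magnesium alloy tends to over-expand; the plates restrain it, putting the magnesium alloy in compression and the concrete in tension. With no external load the two internal forces are equal and opposite, magnitude P.
Setting the final lengths equal and cancelling L: (α₁ − α₂)ΔT = P/(A₁E₁) + P/(A₂E₂).
|α₁ − α₂|·ΔT = 16.4×10⁻⁶ × 157 = 0.002575.
1/(A₁E₁) + 1/(A₂E₂) = 1/(1600×29×10³) + 1/(2025×45×10³) = 3.253×10⁻⁸ N⁻¹.
So P = 0.002575 / 3.253×10⁻⁸ = 79.16 kN.
σ_{concrete} = P/A₁ = 79160/1600 = 49.48 MPa, tensile.

σ ≈ 49.5 MPa (tensile)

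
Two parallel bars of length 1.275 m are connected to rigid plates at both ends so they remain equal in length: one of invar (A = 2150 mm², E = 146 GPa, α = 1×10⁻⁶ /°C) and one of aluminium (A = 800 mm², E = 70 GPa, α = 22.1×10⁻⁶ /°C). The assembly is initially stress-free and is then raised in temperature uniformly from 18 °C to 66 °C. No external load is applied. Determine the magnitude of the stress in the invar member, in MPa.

σ ≈ 22.4 MPa (tensile)

Equilibrium of a rigid end plate with no external load gives equal and opposite internal forces ±P in the two members. Since α_{aluminium} > α_{invar}, heating drives the aluminium into compression and the invar into tension.
Compatibility of the two members (thermal + elastic change equal): (α₁ − α₂)ΔT = P·[1/(A₁E₁) + 1/(A₂E₂)].
|α₁ − α₂|·ΔT = 21.1×10⁻⁶ × 48 = 0.001013.
1/(A₁E₁) + 1/(A₂E₂) = 1/(2150×146×10³) + 1/(800×70×10³) = 2.104×10⁻⁸ N⁻¹.
P = 0.001013 / 2.104×10⁻⁸ = 48130 N = 48.13 kN.
σ_{invar} = P/A₁ = 48130/2150 = 22.39 MPa, tensile.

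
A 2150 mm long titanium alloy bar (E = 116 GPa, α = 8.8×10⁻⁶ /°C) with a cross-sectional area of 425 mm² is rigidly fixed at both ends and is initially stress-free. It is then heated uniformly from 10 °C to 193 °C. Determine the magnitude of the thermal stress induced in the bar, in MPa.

σ ≈ 187 MPa (compressive)

Because both ends are immovable the net strain is zero, and the suppressed thermal strain is αΔT = 8.8×10⁻⁶ × 183 = 1610.4×10⁻⁶.
σ = EαΔT = 116×10³ × 8.8×10⁻⁶ × 183 = 186.8 MPa (compressive; the bar is trying to expand).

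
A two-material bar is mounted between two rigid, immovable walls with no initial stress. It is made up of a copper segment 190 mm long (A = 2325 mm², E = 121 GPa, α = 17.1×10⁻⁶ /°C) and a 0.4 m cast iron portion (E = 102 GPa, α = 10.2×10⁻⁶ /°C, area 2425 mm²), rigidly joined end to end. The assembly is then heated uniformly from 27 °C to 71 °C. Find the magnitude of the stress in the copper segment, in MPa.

σ ≈ 60.5 MPa (compressive)

Free thermal expansion of the whole bar: Σ αᵢΔT Lᵢ = 17.1×10⁻⁶×44×190 + 10.2×10⁻⁶×44×400 = 0.3225 mm.
The rigid supports impose zero overall length change; the single axial force P common to all segments must satisfy P Σ Lᵢ/(AᵢEᵢ) = δ_free.
Σ Lᵢ/(AᵢEᵢ) = 190/(2325×121×10³) + 400/(2425×102×10³) = 2.293×10⁻⁶ mm/N.
P = 0.3225 / 2.293×10⁻⁶ = 140700 N = 140.7 kN, compressive.
σ_{copper} = P / A = 140700 / 2325 = 60.5 MPa.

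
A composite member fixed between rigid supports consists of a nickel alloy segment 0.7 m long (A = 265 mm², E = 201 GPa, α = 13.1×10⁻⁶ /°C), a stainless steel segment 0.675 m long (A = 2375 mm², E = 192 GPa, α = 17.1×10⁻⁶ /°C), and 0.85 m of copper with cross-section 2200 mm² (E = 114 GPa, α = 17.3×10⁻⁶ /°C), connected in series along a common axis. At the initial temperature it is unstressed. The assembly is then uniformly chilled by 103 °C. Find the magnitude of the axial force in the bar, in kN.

If the supports were absent, the total length change would be Σ αᵢΔT Lᵢ = 13.1×10⁻⁶×103×700 + 17.1×10⁻⁶×103×675 + 17.3×10⁻⁶×103×850 = 3.648 mm.
The rigid supports impose zero overall length change; the single axial force P common to all segments must satisfy P Σ Lᵢ/(AᵢEᵢ) = δ_free.
The series flexibility is Σ Lᵢ/(AᵢEᵢ) = 700/(265×201×10³) + 675/(2375×192×10³) + 850/(2200×114×10³) = 1.801×10⁻⁵ mm/N.
P = 3.648 / 1.801×10⁻⁵ = 202500 N = 202.5 kN, tensile.

P ≈ 203 kN (tensile)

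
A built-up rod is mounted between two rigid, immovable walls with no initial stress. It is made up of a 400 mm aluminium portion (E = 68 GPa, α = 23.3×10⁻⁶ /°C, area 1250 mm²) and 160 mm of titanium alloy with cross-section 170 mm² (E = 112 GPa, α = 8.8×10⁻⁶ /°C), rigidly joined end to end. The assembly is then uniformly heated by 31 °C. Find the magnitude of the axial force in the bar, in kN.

P ≈ 25.4 kN (compressive)

If the supports were absent, the total length change would be Σ αᵢΔT Lᵢ = 23.3×10⁻⁶×31×400 + 8.8×10⁻⁶×31×160 = 0.3326 mm.
The walls prevent any net length change, so an axial force P (same in every segment) develops. Compatibility: P · Σ Lᵢ/(AᵢEᵢ) = δ_free.
The series flexibility is Σ Lᵢ/(AᵢEᵢ) = 400/(1250×68×10³) + 160/(170×112×10³) = 1.311×10⁻⁵ mm/N.
So P = 0.3326 / 1.311×10⁻⁵ = 25.37 kN, compressive.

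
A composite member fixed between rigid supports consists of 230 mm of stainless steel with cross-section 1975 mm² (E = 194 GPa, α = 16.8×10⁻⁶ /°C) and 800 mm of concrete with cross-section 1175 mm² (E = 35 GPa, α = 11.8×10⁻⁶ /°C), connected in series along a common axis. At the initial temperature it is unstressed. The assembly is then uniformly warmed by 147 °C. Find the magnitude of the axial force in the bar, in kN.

P ≈ 97.5 kN (compressive)

If the supports were absent, the total length change would be Σ αᵢΔT Lᵢ = 16.8×10⁻⁶×147×230 + 11.8×10⁻⁶×147×800 = 1.956 mm.
The rigid supports impose zero overall length change; the single axial force P common to all segments must satisfy P Σ Lᵢ/(AᵢEᵢ) = δ_free.
Σ Lᵢ/(AᵢEᵢ) = 230/(1975×194×10³) + 800/(1175×35×10³) = 2.005×10⁻⁵ mm/N.
Hence P = δ_free / Σ(L/AE) = 1.956/2.005×10⁻⁵ = 97.53 kN (compressive).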